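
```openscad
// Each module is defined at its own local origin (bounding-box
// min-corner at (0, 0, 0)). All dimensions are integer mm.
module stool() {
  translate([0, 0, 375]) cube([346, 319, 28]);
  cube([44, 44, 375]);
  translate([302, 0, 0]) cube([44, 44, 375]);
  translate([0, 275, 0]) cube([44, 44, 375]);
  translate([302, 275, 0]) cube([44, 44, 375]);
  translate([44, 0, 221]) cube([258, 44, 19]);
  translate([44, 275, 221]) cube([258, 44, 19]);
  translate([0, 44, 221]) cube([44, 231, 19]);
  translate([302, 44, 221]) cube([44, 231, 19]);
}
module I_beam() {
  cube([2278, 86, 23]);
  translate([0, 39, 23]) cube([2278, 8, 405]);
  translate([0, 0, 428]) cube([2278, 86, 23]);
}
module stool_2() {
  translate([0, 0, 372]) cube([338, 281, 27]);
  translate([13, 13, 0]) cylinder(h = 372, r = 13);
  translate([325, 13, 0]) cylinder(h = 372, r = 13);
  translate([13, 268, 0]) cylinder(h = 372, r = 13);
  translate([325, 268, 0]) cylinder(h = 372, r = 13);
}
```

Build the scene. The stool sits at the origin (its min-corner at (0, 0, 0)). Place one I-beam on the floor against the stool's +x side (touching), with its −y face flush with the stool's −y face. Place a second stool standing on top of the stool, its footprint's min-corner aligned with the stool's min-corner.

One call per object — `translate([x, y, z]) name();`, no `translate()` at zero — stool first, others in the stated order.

stool();
translate([346, 0, 0]) I_beam();
translate([0, 0, 403]) stool_2();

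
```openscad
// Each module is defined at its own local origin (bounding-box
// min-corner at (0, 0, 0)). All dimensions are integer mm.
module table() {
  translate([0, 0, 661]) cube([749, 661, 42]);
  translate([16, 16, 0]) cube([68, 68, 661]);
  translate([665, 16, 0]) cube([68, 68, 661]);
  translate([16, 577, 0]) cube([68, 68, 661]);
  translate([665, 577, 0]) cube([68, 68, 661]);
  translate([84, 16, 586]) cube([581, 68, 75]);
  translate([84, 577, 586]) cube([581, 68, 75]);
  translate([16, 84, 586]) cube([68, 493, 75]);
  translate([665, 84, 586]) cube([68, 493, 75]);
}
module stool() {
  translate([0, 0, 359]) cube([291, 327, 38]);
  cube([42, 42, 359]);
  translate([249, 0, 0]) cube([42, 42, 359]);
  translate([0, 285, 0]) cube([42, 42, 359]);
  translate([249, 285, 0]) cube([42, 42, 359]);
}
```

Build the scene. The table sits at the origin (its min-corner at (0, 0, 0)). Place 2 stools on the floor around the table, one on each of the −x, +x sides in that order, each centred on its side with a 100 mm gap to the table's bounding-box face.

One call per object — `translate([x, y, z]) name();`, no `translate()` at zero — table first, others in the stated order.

table();
translate([-391, 167, 0]) stool();
translate([849, 167, 0]) stool();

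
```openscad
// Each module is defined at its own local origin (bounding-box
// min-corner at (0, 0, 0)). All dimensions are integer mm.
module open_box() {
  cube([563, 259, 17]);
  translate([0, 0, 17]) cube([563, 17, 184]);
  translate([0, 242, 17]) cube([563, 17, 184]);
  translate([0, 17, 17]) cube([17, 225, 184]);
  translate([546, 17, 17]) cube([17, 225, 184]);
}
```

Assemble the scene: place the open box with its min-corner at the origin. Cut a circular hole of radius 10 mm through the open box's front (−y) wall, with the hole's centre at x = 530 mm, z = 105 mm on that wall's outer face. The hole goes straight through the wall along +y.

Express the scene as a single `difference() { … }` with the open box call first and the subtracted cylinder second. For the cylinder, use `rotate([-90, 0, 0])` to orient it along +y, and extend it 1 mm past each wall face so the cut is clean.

difference() {
  open_box();
  translate([530, -1, 105]) rotate([-90, 0, 0]) cylinder(h = 19, r = 10);
}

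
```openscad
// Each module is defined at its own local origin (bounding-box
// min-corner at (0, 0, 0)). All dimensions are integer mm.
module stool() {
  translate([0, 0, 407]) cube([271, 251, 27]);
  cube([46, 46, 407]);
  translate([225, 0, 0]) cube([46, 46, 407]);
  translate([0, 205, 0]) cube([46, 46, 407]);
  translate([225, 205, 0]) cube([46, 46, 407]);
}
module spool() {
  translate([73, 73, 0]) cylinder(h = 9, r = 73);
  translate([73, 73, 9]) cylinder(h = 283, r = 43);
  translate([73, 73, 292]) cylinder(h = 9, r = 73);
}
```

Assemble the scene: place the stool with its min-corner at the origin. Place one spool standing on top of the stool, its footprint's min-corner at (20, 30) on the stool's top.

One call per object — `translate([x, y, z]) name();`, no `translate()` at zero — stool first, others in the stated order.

stool();
translate([20, 30, 434]) spool();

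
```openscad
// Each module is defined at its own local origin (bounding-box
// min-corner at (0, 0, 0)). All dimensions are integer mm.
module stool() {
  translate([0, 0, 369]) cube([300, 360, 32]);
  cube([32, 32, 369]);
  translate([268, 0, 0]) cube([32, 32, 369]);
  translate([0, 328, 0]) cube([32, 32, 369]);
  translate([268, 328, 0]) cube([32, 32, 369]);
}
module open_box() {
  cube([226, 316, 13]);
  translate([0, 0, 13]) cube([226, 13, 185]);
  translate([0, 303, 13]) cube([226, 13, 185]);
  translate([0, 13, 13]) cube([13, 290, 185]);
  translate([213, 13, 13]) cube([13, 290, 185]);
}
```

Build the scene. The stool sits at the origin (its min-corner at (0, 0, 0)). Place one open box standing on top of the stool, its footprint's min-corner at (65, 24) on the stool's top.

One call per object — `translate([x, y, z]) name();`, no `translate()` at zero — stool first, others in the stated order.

stool();
translate([65, 24, 401]) open_box();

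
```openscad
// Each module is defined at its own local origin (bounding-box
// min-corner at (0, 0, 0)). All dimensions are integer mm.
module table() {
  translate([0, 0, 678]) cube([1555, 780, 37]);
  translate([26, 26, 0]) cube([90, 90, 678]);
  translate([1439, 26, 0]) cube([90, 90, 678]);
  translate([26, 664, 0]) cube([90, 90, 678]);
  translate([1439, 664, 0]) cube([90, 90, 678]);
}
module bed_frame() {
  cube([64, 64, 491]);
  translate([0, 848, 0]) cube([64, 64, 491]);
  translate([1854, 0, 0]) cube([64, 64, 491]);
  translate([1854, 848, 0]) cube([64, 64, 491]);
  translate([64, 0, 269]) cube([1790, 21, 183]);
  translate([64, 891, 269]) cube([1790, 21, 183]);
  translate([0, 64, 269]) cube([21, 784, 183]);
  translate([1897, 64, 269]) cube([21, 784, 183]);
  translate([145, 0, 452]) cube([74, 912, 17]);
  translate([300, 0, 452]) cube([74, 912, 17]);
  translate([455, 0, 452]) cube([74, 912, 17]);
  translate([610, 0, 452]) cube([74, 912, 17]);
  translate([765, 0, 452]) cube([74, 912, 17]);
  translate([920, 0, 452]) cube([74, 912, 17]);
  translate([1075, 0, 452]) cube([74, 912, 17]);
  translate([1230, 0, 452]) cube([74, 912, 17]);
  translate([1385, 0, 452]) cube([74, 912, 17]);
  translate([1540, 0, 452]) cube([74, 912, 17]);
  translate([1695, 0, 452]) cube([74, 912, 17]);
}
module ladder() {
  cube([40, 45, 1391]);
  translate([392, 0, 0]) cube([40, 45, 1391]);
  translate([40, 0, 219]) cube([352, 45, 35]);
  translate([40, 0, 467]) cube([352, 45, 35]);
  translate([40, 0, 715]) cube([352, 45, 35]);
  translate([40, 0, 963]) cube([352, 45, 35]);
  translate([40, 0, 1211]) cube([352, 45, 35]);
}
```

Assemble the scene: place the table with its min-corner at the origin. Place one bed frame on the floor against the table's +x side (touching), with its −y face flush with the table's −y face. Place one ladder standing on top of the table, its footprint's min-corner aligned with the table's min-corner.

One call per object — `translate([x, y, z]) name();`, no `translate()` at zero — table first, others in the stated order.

table();
translate([1555, 0, 0]) bed_frame();
translate([0, 0, 715]) ladder();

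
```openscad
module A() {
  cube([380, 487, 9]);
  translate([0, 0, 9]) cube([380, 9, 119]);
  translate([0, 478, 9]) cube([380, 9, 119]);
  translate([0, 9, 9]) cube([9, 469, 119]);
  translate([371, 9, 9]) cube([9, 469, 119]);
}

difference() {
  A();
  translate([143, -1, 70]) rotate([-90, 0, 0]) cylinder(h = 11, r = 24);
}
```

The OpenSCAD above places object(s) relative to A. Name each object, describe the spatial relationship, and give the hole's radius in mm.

A is an open box. The open box has a circular hole through its front wall. The hole's radius is 24 mm.

The subtracted cylinder has r = 24 mm.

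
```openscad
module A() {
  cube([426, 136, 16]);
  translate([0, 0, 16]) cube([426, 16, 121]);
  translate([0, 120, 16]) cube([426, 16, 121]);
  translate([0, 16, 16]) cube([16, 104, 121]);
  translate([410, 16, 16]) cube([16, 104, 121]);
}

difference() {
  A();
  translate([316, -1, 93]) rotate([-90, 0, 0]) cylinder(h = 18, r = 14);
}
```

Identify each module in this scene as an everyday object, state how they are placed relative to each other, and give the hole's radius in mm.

The subtracted cylinder has r = 14 mm.

A is an open box. The open box has a circular hole through its front wall. The hole's radius is 14 mm.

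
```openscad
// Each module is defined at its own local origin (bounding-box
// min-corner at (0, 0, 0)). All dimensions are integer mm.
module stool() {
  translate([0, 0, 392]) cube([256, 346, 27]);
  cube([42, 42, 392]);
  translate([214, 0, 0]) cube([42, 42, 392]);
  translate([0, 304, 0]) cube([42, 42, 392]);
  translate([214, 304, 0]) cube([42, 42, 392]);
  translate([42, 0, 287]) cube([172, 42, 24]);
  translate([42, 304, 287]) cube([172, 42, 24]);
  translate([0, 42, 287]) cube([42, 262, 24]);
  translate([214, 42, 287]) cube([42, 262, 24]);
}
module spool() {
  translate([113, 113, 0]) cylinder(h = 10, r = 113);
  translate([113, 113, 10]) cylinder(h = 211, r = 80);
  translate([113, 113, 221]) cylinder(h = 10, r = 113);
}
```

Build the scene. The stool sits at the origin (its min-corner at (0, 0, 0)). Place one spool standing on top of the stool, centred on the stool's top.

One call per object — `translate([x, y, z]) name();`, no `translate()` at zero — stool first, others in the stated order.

stool();
translate([15, 60, 419]) spool();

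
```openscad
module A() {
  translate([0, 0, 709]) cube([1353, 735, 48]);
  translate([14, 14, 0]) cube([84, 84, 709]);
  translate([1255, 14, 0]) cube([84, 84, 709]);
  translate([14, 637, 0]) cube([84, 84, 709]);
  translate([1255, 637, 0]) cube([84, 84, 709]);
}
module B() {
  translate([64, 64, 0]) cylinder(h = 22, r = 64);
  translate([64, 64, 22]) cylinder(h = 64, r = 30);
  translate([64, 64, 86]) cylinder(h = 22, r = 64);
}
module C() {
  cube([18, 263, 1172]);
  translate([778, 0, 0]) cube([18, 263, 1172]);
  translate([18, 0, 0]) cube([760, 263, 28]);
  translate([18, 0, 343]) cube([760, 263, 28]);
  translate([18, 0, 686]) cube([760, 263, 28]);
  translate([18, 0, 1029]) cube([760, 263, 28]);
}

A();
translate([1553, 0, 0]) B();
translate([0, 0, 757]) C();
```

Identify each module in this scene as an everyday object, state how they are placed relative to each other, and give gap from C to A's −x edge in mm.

A is a table. B is a spool. C is a bookshelf. The spool is on the floor beside the table on its +x side. The bookshelf is on top of the table. The gap from the bookshelf to the table's −x edge is 0 mm.

The bookshelf's min-x is at 0; the table's min-x is 0; gap = 0 mm.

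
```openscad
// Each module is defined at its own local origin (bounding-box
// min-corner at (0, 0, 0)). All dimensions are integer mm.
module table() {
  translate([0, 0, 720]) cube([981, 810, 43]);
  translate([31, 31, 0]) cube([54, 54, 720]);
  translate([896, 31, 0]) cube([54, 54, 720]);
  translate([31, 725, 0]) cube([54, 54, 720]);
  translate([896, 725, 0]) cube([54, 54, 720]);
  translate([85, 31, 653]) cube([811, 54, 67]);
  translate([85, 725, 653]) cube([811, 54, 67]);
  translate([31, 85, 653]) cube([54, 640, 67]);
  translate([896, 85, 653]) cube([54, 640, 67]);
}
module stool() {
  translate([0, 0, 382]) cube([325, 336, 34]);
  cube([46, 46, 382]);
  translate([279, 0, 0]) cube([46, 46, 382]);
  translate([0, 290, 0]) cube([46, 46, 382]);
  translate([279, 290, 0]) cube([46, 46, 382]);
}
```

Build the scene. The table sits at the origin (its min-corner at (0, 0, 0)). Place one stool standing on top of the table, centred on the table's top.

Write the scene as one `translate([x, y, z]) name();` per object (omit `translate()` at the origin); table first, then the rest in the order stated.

table();
translate([328, 237, 763]) stool();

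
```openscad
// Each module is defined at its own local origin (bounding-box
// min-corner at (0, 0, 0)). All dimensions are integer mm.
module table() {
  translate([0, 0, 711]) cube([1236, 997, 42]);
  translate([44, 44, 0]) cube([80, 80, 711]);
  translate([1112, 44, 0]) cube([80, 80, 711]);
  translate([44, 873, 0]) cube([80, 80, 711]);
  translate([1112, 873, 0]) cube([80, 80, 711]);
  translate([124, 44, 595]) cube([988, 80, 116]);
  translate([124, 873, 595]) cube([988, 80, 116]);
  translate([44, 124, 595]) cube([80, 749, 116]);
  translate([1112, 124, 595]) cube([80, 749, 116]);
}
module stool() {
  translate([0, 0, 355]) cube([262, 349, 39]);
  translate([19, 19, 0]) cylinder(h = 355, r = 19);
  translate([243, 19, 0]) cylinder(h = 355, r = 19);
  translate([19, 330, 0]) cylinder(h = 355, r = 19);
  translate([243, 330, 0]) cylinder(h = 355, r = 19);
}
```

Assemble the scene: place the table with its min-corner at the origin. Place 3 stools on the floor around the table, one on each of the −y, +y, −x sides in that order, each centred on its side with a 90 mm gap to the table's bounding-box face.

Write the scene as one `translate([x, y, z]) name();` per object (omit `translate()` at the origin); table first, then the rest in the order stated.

table();
translate([487, -439, 0]) stool();
translate([487, 1087, 0]) stool();
translate([-352, 324, 0]) stool();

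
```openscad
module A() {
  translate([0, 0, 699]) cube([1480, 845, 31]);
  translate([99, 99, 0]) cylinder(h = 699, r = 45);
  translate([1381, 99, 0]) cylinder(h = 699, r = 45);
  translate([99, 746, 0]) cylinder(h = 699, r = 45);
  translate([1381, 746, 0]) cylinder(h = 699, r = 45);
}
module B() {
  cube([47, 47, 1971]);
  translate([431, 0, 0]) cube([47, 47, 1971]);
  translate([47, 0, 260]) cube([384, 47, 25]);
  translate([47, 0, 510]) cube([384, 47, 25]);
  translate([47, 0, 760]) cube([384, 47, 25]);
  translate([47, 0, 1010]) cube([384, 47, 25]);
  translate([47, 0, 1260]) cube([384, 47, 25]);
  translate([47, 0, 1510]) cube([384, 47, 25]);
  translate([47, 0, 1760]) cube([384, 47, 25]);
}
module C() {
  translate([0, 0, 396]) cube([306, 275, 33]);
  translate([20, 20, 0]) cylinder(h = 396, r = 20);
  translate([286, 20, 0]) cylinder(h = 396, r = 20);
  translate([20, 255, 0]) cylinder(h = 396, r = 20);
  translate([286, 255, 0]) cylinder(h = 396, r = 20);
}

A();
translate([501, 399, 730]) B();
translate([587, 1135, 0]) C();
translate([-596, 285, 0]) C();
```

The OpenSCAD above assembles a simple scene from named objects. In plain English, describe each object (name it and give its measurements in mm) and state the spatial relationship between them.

A is a table with a 1480×845 mm rectangular top, 31 mm thick, top surface at z = 730 mm, supported by four round legs of 90 mm diameter, each leg's bounding box inset 54 mm from the nearest pair of top edges, running from the floor.

B is a straight ladder. Two 47×47 mm vertical rails, 1971 mm tall, stand 478 mm apart (outside-to-outside) with their front faces coplanar on the −y side. 7 rungs, each 47 mm deep and 25 mm tall, span between the inner faces of the rails, front faces flush with the rails. The lowest rung's underside is at z = 260 mm and rungs are spaced 250 mm apart (underside to underside).

C is a simple wooden stool: a rectangular seat 306 mm (x) by 275 mm (y), 33 mm thick, top face at z = 429 mm, on four round legs, each 40 mm in diameter. The legs rest on z = 0, each leg's axis is inset half a diameter from the nearest pair of seat edges (so the leg's bounding box is flush with the corner).

The ladder is on top of the table, centred. Two stools sit around the table at the +y, −x sides.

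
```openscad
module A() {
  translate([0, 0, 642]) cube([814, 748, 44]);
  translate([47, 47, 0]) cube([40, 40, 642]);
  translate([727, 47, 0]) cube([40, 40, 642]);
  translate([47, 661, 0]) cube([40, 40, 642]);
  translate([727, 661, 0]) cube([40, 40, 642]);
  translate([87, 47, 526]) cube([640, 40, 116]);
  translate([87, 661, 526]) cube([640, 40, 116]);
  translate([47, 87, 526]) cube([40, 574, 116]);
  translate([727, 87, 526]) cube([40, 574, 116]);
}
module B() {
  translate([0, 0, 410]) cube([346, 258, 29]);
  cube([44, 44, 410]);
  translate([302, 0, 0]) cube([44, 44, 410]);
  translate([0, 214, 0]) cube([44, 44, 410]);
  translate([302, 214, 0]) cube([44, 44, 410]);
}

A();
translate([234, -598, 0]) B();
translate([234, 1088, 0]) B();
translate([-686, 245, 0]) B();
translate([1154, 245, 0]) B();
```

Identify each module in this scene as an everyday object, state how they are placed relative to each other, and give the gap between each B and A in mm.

Each stool's nearest face is 340 mm from the table's bounding box.

A is a table. B is a stool. Four stools sit around the table at the −y, +y, −x, +x sides. The gap between each stool and the table is 340 mm.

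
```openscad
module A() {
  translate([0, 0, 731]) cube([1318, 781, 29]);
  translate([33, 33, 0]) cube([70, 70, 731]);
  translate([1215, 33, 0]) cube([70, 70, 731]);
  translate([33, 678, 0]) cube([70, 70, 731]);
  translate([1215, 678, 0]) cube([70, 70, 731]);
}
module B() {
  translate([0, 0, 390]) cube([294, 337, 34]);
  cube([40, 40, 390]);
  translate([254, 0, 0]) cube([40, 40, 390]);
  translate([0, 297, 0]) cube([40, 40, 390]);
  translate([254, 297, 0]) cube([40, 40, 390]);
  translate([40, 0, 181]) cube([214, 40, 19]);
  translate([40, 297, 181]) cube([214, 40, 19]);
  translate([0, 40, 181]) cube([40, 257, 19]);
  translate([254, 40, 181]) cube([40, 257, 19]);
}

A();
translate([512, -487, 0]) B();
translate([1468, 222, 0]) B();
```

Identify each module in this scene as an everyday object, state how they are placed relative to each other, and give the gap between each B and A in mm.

A is a table. B is a stool. Two stools sit around the table at the −y, +x sides. The gap between each stool and the table is 150 mm.

Each stool's nearest face is 150 mm from the table's bounding box.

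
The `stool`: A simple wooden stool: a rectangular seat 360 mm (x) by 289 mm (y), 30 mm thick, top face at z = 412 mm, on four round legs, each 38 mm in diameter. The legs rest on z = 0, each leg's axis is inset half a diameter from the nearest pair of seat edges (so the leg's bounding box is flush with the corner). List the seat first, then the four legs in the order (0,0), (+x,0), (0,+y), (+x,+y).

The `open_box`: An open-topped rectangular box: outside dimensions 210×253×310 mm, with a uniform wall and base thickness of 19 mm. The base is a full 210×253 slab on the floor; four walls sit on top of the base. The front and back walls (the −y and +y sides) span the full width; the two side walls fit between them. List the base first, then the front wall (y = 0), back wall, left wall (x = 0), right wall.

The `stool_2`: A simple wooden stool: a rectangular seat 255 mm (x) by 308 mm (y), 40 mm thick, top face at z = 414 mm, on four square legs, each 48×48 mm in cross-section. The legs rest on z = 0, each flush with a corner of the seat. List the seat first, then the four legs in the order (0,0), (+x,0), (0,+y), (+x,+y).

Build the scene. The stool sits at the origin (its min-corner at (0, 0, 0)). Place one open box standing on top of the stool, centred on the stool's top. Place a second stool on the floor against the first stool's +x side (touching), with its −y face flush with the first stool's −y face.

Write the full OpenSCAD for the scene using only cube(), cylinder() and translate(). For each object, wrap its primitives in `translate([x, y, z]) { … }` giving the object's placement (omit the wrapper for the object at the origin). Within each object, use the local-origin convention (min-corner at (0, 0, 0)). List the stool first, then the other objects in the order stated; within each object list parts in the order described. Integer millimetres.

translate([0, 0, 382]) cube([360, 289, 30]);
translate([19, 19, 0]) cylinder(h = 382, r = 19);
translate([341, 19, 0]) cylinder(h = 382, r = 19);
translate([19, 270, 0]) cylinder(h = 382, r = 19);
translate([341, 270, 0]) cylinder(h = 382, r = 19);
translate([75, 18, 412]) {
  cube([210, 253, 19]);
  translate([0, 0, 19]) cube([210, 19, 291]);
  translate([0, 234, 19]) cube([210, 19, 291]);
  translate([0, 19, 19]) cube([19, 215, 291]);
  translate([191, 19, 19]) cube([19, 215, 291]);
}
translate([360, 0, 0]) {
  translate([0, 0, 374]) cube([255, 308, 40]);
  cube([48, 48, 374]);
  translate([207, 0, 0]) cube([48, 48, 374]);
  translate([0, 260, 0]) cube([48, 48, 374]);
  translate([207, 260, 0]) cube([48, 48, 374]);
}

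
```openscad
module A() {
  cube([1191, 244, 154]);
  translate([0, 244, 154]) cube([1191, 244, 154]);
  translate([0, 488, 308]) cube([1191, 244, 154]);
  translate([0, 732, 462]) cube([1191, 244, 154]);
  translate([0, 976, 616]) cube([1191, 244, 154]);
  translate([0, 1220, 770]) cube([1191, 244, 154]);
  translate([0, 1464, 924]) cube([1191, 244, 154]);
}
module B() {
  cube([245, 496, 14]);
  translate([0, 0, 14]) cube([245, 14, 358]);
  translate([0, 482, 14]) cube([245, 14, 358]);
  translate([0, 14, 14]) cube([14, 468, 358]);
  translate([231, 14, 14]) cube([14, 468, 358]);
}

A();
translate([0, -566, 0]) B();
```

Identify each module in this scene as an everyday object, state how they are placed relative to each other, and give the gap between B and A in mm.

The open box's nearest face is 70 mm from the staircase's −y face.

A is a staircase. B is an open box. The open box is on the floor beside the staircase on its −y side. The gap between the open box and the staircase is 70 mm.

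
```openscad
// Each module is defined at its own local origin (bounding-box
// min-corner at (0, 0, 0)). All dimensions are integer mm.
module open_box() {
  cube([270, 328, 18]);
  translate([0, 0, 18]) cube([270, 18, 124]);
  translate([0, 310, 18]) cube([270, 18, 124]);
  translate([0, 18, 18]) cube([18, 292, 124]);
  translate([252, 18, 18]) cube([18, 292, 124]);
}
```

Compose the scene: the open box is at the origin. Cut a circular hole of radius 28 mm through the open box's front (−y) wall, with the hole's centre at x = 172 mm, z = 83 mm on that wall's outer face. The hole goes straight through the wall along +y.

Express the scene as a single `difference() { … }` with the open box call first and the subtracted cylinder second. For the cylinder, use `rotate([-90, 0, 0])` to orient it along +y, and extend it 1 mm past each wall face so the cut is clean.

difference() {
  open_box();
  translate([172, -1, 83]) rotate([-90, 0, 0]) cylinder(h = 20, r = 28);
}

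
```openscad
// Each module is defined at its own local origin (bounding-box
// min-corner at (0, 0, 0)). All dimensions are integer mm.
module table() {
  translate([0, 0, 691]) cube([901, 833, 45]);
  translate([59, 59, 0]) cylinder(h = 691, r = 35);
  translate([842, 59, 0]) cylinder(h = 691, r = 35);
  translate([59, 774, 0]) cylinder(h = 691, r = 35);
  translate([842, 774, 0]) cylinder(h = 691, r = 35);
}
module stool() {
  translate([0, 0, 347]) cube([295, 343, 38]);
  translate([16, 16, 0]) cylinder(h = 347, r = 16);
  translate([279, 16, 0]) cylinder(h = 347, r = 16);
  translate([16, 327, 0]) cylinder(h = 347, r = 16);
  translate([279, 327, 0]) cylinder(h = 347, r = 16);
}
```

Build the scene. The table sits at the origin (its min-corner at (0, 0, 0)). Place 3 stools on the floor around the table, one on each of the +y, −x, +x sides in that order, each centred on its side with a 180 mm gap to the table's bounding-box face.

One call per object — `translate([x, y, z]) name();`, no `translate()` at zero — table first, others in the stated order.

table();
translate([303, 1013, 0]) stool();
translate([-475, 245, 0]) stool();
translate([1081, 245, 0]) stool();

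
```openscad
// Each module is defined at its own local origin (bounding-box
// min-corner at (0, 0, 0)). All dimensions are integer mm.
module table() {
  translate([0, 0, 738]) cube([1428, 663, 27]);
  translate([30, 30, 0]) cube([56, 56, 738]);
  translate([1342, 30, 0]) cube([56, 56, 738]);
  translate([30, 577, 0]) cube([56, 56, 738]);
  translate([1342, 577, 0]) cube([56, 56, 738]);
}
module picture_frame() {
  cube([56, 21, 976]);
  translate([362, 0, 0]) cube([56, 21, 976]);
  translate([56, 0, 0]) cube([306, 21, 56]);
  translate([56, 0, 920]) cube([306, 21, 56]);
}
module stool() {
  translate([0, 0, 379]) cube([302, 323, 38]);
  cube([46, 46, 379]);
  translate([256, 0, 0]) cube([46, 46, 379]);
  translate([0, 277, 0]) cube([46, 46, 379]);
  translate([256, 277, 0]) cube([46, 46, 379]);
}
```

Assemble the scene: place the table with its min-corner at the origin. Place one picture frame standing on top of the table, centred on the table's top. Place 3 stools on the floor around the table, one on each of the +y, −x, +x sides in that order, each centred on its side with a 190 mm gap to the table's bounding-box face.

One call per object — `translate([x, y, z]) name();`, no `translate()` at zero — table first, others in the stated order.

table();
translate([505, 321, 765]) picture_frame();
translate([563, 853, 0]) stool();
translate([-492, 170, 0]) stool();
translate([1618, 170, 0]) stool();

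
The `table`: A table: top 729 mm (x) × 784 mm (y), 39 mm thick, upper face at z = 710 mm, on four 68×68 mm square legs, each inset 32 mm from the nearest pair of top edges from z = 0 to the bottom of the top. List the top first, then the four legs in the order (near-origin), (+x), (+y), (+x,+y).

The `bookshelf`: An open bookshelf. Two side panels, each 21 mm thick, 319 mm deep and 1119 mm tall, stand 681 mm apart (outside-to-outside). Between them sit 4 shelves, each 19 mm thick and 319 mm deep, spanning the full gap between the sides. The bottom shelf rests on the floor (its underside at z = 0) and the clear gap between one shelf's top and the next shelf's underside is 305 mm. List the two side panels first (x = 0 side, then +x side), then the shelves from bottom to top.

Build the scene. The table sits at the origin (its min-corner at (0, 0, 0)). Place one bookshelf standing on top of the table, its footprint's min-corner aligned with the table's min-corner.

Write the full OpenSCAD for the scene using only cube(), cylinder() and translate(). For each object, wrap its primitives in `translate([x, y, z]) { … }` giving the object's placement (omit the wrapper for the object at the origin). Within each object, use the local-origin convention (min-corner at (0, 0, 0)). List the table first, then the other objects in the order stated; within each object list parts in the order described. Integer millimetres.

translate([0, 0, 671]) cube([729, 784, 39]);
translate([32, 32, 0]) cube([68, 68, 671]);
translate([629, 32, 0]) cube([68, 68, 671]);
translate([32, 684, 0]) cube([68, 68, 671]);
translate([629, 684, 0]) cube([68, 68, 671]);
translate([0, 0, 710]) {
  cube([21, 319, 1119]);
  translate([660, 0, 0]) cube([21, 319, 1119]);
  translate([21, 0, 0]) cube([639, 319, 19]);
  translate([21, 0, 324]) cube([639, 319, 19]);
  translate([21, 0, 648]) cube([639, 319, 19]);
  translate([21, 0, 972]) cube([639, 319, 19]);
}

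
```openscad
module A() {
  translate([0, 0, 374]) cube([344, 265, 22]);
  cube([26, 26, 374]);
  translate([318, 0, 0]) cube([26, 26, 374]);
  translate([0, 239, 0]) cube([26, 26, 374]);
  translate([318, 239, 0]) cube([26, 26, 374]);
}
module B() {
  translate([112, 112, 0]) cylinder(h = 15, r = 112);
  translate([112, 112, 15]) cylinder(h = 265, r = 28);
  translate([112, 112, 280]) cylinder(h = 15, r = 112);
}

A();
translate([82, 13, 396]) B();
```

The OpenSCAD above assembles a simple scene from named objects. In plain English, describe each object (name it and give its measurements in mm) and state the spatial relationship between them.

A is a four-legged stool. The seat is a 344×265×22 mm slab whose top surface is at z = 396 mm; four square legs, each 26×26 mm in cross-section, run from the floor (z = 0) to the underside of the seat, each flush with a corner of the seat.

B is a spool: two coaxial disc flanges of radius 112 mm and thickness 15 mm, joined by a core cylinder of radius 28 mm and height 265 mm. The lower flange rests on z = 0 and the three cylinders share a vertical axis.

The spool is on top of the stool.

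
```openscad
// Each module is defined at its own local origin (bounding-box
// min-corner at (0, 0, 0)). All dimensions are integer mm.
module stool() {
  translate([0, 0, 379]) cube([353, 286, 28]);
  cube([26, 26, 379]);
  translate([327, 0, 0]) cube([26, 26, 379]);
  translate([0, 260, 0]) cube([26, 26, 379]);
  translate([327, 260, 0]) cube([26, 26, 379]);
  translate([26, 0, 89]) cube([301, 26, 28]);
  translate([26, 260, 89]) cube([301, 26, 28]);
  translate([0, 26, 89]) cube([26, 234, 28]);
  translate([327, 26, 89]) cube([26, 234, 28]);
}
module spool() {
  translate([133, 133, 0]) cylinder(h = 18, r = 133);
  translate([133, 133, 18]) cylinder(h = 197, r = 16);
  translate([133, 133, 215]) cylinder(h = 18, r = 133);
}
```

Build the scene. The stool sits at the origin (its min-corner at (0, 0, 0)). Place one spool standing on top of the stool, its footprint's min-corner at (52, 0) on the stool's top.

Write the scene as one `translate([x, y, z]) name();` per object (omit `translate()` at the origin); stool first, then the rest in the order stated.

stool();
translate([52, 0, 407]) spool();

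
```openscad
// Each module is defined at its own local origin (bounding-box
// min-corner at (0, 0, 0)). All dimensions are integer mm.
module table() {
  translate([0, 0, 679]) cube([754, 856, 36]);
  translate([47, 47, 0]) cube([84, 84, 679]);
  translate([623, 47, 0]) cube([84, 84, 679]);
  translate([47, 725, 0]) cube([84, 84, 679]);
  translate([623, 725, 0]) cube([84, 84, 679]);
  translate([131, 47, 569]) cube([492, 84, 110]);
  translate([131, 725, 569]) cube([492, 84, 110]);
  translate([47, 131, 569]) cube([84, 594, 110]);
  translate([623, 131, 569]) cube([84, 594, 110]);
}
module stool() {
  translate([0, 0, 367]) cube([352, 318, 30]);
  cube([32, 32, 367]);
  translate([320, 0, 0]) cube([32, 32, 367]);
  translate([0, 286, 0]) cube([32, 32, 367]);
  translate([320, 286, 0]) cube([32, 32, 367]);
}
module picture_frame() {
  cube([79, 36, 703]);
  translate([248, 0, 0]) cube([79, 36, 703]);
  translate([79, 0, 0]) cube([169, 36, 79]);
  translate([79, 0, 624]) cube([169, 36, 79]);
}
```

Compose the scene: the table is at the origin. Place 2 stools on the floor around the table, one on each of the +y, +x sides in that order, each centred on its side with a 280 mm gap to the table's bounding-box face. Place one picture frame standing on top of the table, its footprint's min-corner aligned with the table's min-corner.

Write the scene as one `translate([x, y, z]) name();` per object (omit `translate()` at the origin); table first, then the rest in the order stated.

table();
translate([201, 1136, 0]) stool();
translate([1034, 269, 0]) stool();
translate([0, 0, 715]) picture_frame();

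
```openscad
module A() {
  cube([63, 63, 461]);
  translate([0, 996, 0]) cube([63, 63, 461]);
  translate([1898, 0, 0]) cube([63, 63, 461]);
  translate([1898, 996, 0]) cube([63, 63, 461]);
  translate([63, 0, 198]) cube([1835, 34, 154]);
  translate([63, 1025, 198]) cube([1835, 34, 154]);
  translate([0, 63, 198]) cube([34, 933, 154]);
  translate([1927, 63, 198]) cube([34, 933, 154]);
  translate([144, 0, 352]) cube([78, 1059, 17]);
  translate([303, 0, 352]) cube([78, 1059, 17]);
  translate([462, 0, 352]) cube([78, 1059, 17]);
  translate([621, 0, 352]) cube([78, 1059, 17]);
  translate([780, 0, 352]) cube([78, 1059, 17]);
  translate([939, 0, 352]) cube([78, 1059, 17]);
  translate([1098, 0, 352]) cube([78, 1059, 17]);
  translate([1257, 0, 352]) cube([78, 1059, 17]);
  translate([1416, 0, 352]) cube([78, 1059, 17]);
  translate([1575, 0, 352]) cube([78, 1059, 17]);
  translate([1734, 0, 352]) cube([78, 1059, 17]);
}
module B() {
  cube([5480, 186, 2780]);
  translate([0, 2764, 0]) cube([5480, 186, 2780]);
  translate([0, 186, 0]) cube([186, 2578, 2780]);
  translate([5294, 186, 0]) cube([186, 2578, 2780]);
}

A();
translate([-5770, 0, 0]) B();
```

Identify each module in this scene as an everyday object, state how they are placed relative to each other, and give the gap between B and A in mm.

The house frame's nearest face is 290 mm from the bed frame's −x face.

A is a bed frame. B is a house frame. The house frame is on the floor beside the bed frame on its −x side. The gap between the house frame and the bed frame is 290 mm.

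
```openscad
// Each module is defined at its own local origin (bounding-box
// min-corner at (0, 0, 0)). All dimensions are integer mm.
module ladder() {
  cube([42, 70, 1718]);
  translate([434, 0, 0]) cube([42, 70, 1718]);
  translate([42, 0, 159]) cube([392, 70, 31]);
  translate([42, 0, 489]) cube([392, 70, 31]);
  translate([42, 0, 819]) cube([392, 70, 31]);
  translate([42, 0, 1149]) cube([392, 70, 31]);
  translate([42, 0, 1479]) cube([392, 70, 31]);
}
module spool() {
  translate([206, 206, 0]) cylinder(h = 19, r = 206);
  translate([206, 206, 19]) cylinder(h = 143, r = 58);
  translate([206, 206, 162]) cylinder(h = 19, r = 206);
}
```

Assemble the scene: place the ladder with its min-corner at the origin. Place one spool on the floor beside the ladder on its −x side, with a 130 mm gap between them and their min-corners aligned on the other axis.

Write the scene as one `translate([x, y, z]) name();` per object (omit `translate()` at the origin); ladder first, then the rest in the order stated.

ladder();
translate([-542, 0, 0]) spool();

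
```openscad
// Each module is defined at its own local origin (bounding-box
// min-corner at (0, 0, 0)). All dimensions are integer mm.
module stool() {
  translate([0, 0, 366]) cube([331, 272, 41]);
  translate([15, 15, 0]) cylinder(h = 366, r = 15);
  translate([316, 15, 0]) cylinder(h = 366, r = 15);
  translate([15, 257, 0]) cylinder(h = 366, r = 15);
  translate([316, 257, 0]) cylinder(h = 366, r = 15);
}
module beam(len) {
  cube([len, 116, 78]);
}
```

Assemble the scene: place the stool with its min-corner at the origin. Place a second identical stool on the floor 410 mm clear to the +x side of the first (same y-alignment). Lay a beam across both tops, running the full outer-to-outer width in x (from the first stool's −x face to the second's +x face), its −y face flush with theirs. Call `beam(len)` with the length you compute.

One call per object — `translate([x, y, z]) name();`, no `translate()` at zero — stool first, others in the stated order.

stool();
translate([741, 0, 0]) stool();
translate([0, 0, 407]) beam(1072);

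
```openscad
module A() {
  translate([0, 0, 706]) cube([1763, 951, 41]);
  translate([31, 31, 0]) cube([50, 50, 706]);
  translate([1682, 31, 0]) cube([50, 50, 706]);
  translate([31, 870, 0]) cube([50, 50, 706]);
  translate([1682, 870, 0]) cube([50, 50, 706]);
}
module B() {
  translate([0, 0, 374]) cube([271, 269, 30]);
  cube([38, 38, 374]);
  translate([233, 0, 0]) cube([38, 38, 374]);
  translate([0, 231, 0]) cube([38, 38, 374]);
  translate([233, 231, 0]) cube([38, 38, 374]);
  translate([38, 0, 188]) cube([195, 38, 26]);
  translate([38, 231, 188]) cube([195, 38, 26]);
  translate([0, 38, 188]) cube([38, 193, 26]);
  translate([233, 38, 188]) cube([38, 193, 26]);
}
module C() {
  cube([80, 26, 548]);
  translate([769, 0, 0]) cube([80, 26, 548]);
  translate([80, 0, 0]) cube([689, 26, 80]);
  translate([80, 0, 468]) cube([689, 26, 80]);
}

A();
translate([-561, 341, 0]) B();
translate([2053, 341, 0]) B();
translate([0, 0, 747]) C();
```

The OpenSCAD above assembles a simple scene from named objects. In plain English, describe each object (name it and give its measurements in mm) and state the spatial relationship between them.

A is a table: top 1763 mm (x) × 951 mm (y), 41 mm thick, upper face at z = 747 mm, on four 50×50 mm square legs, each inset 31 mm from the nearest pair of top edges, running from z = 0 to the bottom of the top.

B is a four-legged stool. The seat is 271×269 mm, 30 mm thick, top at z = 404 mm. It stands on four square legs, each 38×38 mm in cross-section, from z = 0 to the seat underside, each flush with a corner of the seat. Four stretchers, 38 mm wide and 26 mm tall, connect adjacent legs with their undersides at z = 188 mm, each running between the inner faces of the legs it joins and aligned with the legs' outer faces on the other axis.

C is a rectangular picture frame lying in the x–z plane (depth along y). The opening is 689 mm wide (x) by 388 mm tall (z), surrounded by a border 80 mm wide on all four sides. The frame is 26 mm deep and is made of two full-height vertical stiles with two horizontal rails fitted between them.

Two stools sit around the table at the −x, +x sides. The picture frame is on top of the table.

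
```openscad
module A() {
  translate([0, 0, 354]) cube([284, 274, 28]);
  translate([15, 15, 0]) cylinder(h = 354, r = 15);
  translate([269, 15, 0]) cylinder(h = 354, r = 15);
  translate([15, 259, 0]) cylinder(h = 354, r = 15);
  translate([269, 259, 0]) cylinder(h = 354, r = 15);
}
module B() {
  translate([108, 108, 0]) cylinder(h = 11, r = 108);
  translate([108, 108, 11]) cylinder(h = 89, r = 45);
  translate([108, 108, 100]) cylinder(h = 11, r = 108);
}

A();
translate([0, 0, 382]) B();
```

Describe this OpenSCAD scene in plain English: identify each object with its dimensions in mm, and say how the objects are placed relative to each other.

A is a four-legged stool. The seat is 284×274 mm, 28 mm thick, top at z = 382 mm. It stands on four round legs, each 30 mm in diameter, from z = 0 to the seat underside, each leg's axis is inset half a diameter from the nearest pair of seat edges (so the leg's bounding box is flush with the corner).

B is a spool: two coaxial disc flanges of radius 108 mm and thickness 11 mm, joined by a core cylinder of radius 45 mm and height 89 mm. The lower flange rests on z = 0 and the three cylinders share a vertical axis.

The spool is on top of the stool.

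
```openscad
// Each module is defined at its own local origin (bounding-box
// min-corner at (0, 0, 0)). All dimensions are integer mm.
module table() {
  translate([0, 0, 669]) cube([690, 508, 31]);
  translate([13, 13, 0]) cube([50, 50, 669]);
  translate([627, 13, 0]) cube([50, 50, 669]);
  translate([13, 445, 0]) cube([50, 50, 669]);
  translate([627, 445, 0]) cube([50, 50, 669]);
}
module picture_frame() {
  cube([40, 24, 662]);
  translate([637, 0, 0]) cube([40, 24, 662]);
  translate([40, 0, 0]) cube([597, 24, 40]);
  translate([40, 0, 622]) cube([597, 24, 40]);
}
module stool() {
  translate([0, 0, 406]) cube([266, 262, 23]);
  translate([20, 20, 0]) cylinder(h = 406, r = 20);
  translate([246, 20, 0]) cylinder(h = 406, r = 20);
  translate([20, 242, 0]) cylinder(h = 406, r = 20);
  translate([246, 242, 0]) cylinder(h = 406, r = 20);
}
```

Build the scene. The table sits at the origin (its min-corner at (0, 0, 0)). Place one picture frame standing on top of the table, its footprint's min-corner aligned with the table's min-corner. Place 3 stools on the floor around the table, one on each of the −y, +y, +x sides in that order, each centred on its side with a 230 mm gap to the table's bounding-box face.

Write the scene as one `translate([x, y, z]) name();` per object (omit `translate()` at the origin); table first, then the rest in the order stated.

table();
translate([0, 0, 700]) picture_frame();
translate([212, -492, 0]) stool();
translate([212, 738, 0]) stool();
translate([920, 123, 0]) stool();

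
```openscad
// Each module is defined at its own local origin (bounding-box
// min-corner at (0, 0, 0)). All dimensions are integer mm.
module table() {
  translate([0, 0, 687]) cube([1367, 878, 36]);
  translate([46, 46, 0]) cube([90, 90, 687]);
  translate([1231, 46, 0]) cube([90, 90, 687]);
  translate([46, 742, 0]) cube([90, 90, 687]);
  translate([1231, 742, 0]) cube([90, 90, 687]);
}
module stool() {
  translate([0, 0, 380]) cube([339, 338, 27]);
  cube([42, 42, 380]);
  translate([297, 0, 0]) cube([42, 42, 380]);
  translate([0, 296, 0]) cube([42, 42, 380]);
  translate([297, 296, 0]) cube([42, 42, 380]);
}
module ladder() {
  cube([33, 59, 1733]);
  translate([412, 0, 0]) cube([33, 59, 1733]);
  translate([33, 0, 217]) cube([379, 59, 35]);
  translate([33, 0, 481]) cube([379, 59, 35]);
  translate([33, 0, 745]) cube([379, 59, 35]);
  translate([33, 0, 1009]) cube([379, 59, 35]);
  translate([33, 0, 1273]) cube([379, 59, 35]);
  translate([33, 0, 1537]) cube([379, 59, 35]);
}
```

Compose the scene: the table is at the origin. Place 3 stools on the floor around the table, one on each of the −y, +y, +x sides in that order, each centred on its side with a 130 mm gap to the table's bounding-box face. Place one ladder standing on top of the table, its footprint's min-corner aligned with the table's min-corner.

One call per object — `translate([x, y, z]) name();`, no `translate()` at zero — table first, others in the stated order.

table();
translate([514, -468, 0]) stool();
translate([514, 1008, 0]) stool();
translate([1497, 270, 0]) stool();
translate([0, 0, 723]) ladder();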